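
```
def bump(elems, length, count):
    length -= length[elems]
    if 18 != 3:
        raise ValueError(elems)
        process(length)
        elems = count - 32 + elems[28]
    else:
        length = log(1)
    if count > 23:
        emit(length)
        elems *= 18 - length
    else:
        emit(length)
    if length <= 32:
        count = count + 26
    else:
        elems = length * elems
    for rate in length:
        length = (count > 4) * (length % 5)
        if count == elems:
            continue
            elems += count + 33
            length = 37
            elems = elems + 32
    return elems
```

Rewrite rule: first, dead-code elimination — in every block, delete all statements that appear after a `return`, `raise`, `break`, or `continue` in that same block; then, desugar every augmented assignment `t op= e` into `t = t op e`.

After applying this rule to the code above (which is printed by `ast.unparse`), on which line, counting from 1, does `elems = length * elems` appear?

Transformed code:
def bump(elems, length, count):
    length = length - length[elems]
    if 18 != 3:
        raise ValueError(elems)
    else:
        length = log(1)
    if count > 23:
        emit(length)
        elems = elems * (18 - length)
    else:
        emit(length)
    if length <= 32:
        count = count + 26
    else:
        elems = length * elems
    for rate in length:
        length = (count > 4) * (length % 5)
        if count == elems:
            continue
    return elems

15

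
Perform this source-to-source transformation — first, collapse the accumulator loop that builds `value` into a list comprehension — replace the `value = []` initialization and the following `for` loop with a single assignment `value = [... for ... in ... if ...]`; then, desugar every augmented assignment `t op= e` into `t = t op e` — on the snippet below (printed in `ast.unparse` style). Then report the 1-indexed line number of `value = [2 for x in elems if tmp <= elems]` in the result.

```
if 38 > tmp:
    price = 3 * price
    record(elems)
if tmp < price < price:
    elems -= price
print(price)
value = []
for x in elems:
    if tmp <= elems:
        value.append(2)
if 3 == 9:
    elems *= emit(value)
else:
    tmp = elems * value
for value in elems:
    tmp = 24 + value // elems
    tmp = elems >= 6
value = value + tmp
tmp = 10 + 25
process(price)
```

7

Transformed code:
if 38 > tmp:
    price = 3 * price
    record(elems)
if tmp < price < price:
    elems = elems - price
print(price)
value = [2 for x in elems if tmp <= elems]
if 3 == 9:
    elems = elems * emit(value)
else:
    tmp = elems * value
for value in elems:
    tmp = 24 + value // elems
    tmp = elems >= 6
value = value + tmp
tmp = 10 + 25
process(price)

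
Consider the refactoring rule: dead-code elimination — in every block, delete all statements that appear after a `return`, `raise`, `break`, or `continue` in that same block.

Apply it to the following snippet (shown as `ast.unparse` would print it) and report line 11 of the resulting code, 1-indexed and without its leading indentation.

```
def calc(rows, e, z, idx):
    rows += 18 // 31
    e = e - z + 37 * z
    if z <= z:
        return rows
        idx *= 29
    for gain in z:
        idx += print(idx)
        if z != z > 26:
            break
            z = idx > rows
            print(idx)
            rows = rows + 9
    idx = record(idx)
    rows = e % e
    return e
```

Transformed code:
def calc(rows, e, z, idx):
    rows += 18 // 31
    e = e - z + 37 * z
    if z <= z:
        return rows
    for gain in z:
        idx += print(idx)
        if z != z > 26:
            break
    idx = record(idx)
    rows = e % e
    return e

rows = e % e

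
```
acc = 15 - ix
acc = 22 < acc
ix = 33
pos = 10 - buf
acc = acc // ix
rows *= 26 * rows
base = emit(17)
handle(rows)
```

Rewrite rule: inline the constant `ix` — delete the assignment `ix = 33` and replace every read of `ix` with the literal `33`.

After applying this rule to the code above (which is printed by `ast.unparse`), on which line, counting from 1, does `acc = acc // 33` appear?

4

Transformed code:
acc = 15 - 33
acc = 22 < acc
pos = 10 - buf
acc = acc // 33
rows *= 26 * rows
base = emit(17)
handle(rows)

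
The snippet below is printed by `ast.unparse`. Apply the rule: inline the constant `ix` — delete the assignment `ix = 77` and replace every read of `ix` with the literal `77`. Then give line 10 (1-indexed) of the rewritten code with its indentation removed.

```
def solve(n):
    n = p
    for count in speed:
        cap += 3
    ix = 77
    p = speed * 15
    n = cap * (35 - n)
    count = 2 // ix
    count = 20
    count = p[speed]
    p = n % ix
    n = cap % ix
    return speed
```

p = n % 77

Transformed code:
def solve(n):
    n = p
    for count in speed:
        cap += 3
    p = speed * 15
    n = cap * (35 - n)
    count = 2 // 77
    count = 20
    count = p[speed]
    p = n % 77
    n = cap % 77
    return speed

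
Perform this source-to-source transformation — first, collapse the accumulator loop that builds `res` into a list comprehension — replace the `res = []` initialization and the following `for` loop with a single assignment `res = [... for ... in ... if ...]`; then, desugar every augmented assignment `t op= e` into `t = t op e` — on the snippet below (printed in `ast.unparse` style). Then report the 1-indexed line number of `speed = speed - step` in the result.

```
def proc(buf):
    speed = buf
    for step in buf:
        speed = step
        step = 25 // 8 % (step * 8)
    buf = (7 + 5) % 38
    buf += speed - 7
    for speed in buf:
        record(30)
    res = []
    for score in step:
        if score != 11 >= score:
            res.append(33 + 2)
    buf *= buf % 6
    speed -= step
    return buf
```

Transformed code:
def proc(buf):
    speed = buf
    for step in buf:
        speed = step
        step = 25 // 8 % (step * 8)
    buf = (7 + 5) % 38
    buf = buf + (speed - 7)
    for speed in buf:
        record(30)
    res = [33 + 2 for score in step if score != 11 >= score]
    buf = buf * (buf % 6)
    speed = speed - step
    return buf

12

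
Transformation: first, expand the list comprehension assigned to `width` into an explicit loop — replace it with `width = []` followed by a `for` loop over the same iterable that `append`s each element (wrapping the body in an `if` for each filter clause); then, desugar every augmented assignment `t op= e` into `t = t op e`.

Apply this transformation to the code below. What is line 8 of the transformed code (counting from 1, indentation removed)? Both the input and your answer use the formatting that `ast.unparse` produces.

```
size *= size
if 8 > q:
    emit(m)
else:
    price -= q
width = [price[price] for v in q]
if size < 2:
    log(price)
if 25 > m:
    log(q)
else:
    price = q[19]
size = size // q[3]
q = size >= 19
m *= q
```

width.append(price[price])

Transformed code:
size = size * size
if 8 > q:
    emit(m)
else:
    price = price - q
width = []
for v in q:
    width.append(price[price])
if size < 2:
    log(price)
if 25 > m:
    log(q)
else:
    price = q[19]
size = size // q[3]
q = size >= 19
m = m * q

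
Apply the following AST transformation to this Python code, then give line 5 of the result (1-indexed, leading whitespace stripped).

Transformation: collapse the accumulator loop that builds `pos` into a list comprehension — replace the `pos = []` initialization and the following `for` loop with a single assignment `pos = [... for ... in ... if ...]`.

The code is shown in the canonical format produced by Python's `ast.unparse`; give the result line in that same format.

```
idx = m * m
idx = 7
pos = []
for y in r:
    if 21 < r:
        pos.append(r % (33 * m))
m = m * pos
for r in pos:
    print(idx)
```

Transformed code:
idx = m * m
idx = 7
pos = [r % (33 * m) for y in r if 21 < r]
m = m * pos
for r in pos:
    print(idx)

for r in pos:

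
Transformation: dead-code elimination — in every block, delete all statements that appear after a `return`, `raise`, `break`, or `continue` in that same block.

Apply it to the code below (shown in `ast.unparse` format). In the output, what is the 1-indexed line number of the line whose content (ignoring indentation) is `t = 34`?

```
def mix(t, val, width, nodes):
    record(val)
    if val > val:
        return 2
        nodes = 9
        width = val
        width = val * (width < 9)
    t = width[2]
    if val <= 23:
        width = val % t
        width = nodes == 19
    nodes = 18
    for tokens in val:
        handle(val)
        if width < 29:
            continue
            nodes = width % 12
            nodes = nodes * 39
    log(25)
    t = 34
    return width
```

Transformed code:
def mix(t, val, width, nodes):
    record(val)
    if val > val:
        return 2
    t = width[2]
    if val <= 23:
        width = val % t
        width = nodes == 19
    nodes = 18
    for tokens in val:
        handle(val)
        if width < 29:
            continue
    log(25)
    t = 34
    return width

15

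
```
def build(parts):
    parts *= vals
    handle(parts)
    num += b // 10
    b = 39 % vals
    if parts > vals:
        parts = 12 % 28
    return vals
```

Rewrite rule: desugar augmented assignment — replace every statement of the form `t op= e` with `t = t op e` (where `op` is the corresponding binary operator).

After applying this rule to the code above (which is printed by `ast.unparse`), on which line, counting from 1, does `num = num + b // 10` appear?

Transformed code:
def build(parts):
    parts = parts * vals
    handle(parts)
    num = num + b // 10
    b = 39 % vals
    if parts > vals:
        parts = 12 % 28
    return vals

4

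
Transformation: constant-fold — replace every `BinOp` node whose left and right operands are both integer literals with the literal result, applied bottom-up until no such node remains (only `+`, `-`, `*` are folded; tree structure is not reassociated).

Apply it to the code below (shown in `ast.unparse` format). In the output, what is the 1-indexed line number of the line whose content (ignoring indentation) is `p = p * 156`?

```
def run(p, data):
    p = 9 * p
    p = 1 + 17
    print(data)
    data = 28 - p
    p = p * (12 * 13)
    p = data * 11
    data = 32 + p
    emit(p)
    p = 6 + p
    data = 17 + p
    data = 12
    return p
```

Transformed code:
def run(p, data):
    p = 9 * p
    p = 18
    print(data)
    data = 28 - p
    p = p * 156
    p = data * 11
    data = 32 + p
    emit(p)
    p = 6 + p
    data = 17 + p
    data = 12
    return p

6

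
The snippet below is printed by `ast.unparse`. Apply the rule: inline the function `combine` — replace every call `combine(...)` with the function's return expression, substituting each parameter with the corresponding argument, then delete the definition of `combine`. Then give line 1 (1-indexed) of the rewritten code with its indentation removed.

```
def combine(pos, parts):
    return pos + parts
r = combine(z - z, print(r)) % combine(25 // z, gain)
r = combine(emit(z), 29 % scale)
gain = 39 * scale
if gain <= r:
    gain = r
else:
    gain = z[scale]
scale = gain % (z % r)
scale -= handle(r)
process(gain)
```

r = (z - z + print(r)) % (25 // z + gain)

Transformed code:
r = (z - z + print(r)) % (25 // z + gain)
r = emit(z) + 29 % scale
gain = 39 * scale
if gain <= r:
    gain = r
else:
    gain = z[scale]
scale = gain % (z % r)
scale -= handle(r)
process(gain)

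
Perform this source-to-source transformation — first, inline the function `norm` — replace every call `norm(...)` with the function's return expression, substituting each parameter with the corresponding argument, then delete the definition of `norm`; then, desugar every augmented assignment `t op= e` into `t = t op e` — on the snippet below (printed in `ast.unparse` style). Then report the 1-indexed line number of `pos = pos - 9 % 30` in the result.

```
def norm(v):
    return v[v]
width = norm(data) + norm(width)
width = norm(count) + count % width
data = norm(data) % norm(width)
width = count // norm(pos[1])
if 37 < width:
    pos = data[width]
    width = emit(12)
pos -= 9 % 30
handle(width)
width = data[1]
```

Transformed code:
width = data[data] + width[width]
width = count[count] + count % width
data = data[data] % width[width]
width = count // pos[1][pos[1]]
if 37 < width:
    pos = data[width]
    width = emit(12)
pos = pos - 9 % 30
handle(width)
width = data[1]

8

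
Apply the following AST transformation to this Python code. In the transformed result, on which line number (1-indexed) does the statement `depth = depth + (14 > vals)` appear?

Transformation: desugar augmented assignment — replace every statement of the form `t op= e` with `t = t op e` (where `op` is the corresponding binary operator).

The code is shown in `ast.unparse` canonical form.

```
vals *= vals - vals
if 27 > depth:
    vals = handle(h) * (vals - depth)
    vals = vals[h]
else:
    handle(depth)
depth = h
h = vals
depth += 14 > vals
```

9

Transformed code:
vals = vals * (vals - vals)
if 27 > depth:
    vals = handle(h) * (vals - depth)
    vals = vals[h]
else:
    handle(depth)
depth = h
h = vals
depth = depth + (14 > vals)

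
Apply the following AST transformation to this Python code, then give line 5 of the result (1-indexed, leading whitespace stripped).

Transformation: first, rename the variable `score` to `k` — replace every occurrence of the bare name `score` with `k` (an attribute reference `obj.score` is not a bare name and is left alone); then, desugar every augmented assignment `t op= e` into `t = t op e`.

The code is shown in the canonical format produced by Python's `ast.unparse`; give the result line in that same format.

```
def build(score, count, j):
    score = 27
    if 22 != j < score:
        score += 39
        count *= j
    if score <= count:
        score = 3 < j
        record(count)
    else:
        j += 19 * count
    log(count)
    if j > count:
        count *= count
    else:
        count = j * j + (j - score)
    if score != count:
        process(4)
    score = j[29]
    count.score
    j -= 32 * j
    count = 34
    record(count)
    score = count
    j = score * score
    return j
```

Transformed code:
def build(k, count, j):
    k = 27
    if 22 != j < k:
        k = k + 39
        count = count * j
    if k <= count:
        k = 3 < j
        record(count)
    else:
        j = j + 19 * count
    log(count)
    if j > count:
        count = count * count
    else:
        count = j * j + (j - k)
    if k != count:
        process(4)
    k = j[29]
    count.score
    j = j - 32 * j
    count = 34
    record(count)
    k = count
    j = k * k
    return j

count = count * j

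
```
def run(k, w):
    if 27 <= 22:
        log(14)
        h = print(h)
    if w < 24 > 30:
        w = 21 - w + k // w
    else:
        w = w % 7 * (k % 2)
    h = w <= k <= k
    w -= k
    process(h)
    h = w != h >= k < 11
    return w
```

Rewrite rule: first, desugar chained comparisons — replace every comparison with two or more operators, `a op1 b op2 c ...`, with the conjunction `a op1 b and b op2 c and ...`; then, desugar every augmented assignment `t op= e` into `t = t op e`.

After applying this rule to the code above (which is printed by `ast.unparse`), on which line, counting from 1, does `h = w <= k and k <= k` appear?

Transformed code:
def run(k, w):
    if 27 <= 22:
        log(14)
        h = print(h)
    if w < 24 and 24 > 30:
        w = 21 - w + k // w
    else:
        w = w % 7 * (k % 2)
    h = w <= k and k <= k
    w = w - k
    process(h)
    h = w != h and h >= k and (k < 11)
    return w

9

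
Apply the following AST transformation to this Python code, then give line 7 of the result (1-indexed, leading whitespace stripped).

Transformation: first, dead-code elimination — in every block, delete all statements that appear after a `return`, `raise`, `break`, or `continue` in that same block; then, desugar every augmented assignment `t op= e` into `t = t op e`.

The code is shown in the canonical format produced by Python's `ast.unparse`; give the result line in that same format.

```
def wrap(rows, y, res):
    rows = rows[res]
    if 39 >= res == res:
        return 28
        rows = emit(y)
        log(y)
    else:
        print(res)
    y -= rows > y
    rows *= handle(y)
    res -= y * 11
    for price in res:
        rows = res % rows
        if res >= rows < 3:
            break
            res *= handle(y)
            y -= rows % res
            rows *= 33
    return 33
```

y = y - (rows > y)

Transformed code:
def wrap(rows, y, res):
    rows = rows[res]
    if 39 >= res == res:
        return 28
    else:
        print(res)
    y = y - (rows > y)
    rows = rows * handle(y)
    res = res - y * 11
    for price in res:
        rows = res % rows
        if res >= rows < 3:
            break
    return 33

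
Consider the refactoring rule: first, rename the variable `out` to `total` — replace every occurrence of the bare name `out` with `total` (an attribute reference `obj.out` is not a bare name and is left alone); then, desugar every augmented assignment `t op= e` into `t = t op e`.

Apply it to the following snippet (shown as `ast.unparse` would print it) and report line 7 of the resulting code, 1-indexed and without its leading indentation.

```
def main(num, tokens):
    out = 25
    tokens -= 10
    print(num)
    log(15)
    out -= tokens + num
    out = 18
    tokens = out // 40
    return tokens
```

Transformed code:
def main(num, tokens):
    total = 25
    tokens = tokens - 10
    print(num)
    log(15)
    total = total - (tokens + num)
    total = 18
    tokens = total // 40
    return tokens

total = 18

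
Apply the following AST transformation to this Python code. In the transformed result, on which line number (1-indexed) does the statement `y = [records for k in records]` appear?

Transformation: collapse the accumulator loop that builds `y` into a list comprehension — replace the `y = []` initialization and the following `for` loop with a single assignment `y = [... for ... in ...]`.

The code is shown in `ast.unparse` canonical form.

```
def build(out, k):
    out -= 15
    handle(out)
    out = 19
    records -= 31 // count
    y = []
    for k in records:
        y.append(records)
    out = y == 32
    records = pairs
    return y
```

Transformed code:
def build(out, k):
    out -= 15
    handle(out)
    out = 19
    records -= 31 // count
    y = [records for k in records]
    out = y == 32
    records = pairs
    return y

6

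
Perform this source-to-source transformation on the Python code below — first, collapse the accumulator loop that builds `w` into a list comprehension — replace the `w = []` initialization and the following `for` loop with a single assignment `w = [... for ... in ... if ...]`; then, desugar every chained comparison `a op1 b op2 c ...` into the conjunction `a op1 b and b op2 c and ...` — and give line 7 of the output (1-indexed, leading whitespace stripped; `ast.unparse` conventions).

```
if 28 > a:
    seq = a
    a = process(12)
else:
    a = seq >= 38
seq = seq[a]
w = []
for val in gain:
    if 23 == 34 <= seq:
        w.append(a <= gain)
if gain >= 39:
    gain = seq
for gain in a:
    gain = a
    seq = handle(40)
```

w = [a <= gain for val in gain if 23 == 34 and 34 <= seq]

Transformed code:
if 28 > a:
    seq = a
    a = process(12)
else:
    a = seq >= 38
seq = seq[a]
w = [a <= gain for val in gain if 23 == 34 and 34 <= seq]
if gain >= 39:
    gain = seq
for gain in a:
    gain = a
    seq = handle(40)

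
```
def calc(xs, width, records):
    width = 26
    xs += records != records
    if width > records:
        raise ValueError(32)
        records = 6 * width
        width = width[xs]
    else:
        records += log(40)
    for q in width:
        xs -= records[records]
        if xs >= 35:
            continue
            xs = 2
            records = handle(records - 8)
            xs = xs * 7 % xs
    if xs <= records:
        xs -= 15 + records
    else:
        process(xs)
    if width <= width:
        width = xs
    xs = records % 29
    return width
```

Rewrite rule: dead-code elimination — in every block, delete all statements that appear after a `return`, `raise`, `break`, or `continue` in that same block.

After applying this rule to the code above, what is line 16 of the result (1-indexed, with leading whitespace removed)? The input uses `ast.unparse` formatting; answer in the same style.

Transformed code:
def calc(xs, width, records):
    width = 26
    xs += records != records
    if width > records:
        raise ValueError(32)
    else:
        records += log(40)
    for q in width:
        xs -= records[records]
        if xs >= 35:
            continue
    if xs <= records:
        xs -= 15 + records
    else:
        process(xs)
    if width <= width:
        width = xs
    xs = records % 29
    return width

if width <= width:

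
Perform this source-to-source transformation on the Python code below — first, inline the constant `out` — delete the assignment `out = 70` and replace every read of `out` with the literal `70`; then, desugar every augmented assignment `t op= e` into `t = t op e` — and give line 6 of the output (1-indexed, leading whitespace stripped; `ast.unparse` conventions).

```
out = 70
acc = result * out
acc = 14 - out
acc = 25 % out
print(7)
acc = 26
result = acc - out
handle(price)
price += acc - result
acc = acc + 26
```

Transformed code:
acc = result * 70
acc = 14 - 70
acc = 25 % 70
print(7)
acc = 26
result = acc - 70
handle(price)
price = price + (acc - result)
acc = acc + 26

result = acc - 70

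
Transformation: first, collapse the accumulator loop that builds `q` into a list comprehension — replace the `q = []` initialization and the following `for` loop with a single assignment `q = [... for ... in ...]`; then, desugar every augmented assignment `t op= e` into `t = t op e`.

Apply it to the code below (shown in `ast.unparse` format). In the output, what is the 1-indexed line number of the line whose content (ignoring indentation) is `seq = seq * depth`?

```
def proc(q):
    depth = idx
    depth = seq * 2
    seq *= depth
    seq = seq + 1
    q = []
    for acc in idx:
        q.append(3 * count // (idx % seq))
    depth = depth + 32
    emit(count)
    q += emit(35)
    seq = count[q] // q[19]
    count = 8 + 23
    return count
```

4

Transformed code:
def proc(q):
    depth = idx
    depth = seq * 2
    seq = seq * depth
    seq = seq + 1
    q = [3 * count // (idx % seq) for acc in idx]
    depth = depth + 32
    emit(count)
    q = q + emit(35)
    seq = count[q] // q[19]
    count = 8 + 23
    return count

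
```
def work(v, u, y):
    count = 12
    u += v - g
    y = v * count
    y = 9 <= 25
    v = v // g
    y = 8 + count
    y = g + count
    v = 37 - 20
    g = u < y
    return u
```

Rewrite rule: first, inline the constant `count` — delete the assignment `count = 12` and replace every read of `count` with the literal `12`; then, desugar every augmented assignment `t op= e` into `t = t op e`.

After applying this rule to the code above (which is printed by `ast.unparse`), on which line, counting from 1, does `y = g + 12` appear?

7

Transformed code:
def work(v, u, y):
    u = u + (v - g)
    y = v * 12
    y = 9 <= 25
    v = v // g
    y = 8 + 12
    y = g + 12
    v = 37 - 20
    g = u < y
    return u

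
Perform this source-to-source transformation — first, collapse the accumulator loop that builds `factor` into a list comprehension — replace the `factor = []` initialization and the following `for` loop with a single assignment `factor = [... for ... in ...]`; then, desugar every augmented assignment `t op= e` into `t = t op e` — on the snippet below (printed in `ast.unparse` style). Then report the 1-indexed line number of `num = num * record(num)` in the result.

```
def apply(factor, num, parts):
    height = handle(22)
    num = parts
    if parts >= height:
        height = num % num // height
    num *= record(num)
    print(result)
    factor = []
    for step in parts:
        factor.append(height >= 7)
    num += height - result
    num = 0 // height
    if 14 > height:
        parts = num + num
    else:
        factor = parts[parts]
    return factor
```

6

Transformed code:
def apply(factor, num, parts):
    height = handle(22)
    num = parts
    if parts >= height:
        height = num % num // height
    num = num * record(num)
    print(result)
    factor = [height >= 7 for step in parts]
    num = num + (height - result)
    num = 0 // height
    if 14 > height:
        parts = num + num
    else:
        factor = parts[parts]
    return factor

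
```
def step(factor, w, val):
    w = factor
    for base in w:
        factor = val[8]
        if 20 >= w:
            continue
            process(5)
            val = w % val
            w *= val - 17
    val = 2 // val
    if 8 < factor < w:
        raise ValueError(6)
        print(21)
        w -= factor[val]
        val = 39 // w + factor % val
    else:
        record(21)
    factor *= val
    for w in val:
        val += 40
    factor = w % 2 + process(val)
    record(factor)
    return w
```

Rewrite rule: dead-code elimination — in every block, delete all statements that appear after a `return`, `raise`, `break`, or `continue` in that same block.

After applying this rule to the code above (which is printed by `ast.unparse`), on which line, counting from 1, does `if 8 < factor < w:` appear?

Transformed code:
def step(factor, w, val):
    w = factor
    for base in w:
        factor = val[8]
        if 20 >= w:
            continue
    val = 2 // val
    if 8 < factor < w:
        raise ValueError(6)
    else:
        record(21)
    factor *= val
    for w in val:
        val += 40
    factor = w % 2 + process(val)
    record(factor)
    return w

8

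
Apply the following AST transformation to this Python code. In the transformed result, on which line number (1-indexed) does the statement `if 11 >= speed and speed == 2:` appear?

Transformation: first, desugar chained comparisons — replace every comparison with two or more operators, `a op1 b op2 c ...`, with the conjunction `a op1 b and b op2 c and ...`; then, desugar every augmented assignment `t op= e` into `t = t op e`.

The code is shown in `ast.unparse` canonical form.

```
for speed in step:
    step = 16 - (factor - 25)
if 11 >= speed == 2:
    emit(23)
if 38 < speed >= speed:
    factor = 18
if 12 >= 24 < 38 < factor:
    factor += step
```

3

Transformed code:
for speed in step:
    step = 16 - (factor - 25)
if 11 >= speed and speed == 2:
    emit(23)
if 38 < speed and speed >= speed:
    factor = 18
if 12 >= 24 and 24 < 38 and (38 < factor):
    factor = factor + step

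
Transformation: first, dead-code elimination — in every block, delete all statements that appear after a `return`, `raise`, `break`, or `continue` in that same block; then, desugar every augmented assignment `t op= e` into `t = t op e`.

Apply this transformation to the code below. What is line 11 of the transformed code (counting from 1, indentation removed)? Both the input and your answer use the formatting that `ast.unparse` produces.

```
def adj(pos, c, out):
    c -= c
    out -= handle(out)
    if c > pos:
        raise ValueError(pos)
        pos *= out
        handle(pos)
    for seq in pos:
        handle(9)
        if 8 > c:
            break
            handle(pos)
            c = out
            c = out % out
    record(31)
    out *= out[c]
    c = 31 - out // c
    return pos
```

Transformed code:
def adj(pos, c, out):
    c = c - c
    out = out - handle(out)
    if c > pos:
        raise ValueError(pos)
    for seq in pos:
        handle(9)
        if 8 > c:
            break
    record(31)
    out = out * out[c]
    c = 31 - out // c
    return pos

out = out * out[c]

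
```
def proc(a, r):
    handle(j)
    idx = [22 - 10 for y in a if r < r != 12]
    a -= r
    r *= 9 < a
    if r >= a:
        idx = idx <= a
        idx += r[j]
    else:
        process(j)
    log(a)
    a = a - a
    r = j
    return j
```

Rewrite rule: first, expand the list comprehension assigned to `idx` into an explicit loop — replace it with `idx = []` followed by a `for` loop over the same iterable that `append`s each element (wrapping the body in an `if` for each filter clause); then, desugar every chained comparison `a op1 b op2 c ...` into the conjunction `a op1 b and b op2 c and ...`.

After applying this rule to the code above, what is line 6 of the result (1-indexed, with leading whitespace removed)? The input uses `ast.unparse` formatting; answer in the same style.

Transformed code:
def proc(a, r):
    handle(j)
    idx = []
    for y in a:
        if r < r and r != 12:
            idx.append(22 - 10)
    a -= r
    r *= 9 < a
    if r >= a:
        idx = idx <= a
        idx += r[j]
    else:
        process(j)
    log(a)
    a = a - a
    r = j
    return j

idx.append(22 - 10)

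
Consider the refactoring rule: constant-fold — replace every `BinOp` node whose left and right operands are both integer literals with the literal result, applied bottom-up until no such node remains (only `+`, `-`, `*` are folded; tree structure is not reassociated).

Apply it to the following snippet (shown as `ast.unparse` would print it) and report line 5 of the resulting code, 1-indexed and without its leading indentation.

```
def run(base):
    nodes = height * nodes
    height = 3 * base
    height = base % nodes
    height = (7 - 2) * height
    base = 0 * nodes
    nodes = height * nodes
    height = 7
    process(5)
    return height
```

height = 5 * height

Transformed code:
def run(base):
    nodes = height * nodes
    height = 3 * base
    height = base % nodes
    height = 5 * height
    base = 0 * nodes
    nodes = height * nodes
    height = 7
    process(5)
    return height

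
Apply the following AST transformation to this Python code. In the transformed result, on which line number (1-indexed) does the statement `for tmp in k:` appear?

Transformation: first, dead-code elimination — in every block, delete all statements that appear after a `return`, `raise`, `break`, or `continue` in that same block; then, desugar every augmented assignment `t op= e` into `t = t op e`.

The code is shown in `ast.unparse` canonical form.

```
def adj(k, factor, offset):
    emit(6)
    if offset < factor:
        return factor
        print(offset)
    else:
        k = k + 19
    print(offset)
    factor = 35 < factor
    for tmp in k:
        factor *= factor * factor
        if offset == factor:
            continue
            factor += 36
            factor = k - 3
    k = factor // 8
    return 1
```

9

Transformed code:
def adj(k, factor, offset):
    emit(6)
    if offset < factor:
        return factor
    else:
        k = k + 19
    print(offset)
    factor = 35 < factor
    for tmp in k:
        factor = factor * (factor * factor)
        if offset == factor:
            continue
    k = factor // 8
    return 1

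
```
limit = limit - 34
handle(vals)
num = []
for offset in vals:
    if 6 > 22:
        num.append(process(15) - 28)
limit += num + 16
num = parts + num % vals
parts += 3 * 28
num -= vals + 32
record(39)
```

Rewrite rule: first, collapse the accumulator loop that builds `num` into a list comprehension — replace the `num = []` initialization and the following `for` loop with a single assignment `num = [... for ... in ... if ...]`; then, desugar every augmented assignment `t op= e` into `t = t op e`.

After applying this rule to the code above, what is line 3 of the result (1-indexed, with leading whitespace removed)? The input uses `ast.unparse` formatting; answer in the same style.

Transformed code:
limit = limit - 34
handle(vals)
num = [process(15) - 28 for offset in vals if 6 > 22]
limit = limit + (num + 16)
num = parts + num % vals
parts = parts + 3 * 28
num = num - (vals + 32)
record(39)

num = [process(15) - 28 for offset in vals if 6 > 22]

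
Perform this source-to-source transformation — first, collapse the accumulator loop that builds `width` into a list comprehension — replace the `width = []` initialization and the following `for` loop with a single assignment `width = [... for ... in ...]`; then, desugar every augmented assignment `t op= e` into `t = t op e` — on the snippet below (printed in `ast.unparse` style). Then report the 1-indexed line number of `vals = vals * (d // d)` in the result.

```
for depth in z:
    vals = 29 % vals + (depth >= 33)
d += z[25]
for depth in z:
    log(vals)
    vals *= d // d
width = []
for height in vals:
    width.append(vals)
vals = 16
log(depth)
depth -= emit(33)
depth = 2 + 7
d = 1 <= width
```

Transformed code:
for depth in z:
    vals = 29 % vals + (depth >= 33)
d = d + z[25]
for depth in z:
    log(vals)
    vals = vals * (d // d)
width = [vals for height in vals]
vals = 16
log(depth)
depth = depth - emit(33)
depth = 2 + 7
d = 1 <= width

6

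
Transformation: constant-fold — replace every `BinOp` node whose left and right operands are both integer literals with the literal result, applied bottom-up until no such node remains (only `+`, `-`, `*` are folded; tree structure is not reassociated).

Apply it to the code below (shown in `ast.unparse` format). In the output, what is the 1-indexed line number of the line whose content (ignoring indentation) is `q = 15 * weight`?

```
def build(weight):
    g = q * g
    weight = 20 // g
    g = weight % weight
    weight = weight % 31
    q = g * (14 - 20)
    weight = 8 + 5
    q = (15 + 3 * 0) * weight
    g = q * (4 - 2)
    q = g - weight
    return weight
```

8

Transformed code:
def build(weight):
    g = q * g
    weight = 20 // g
    g = weight % weight
    weight = weight % 31
    q = g * -6
    weight = 13
    q = 15 * weight
    g = q * 2
    q = g - weight
    return weight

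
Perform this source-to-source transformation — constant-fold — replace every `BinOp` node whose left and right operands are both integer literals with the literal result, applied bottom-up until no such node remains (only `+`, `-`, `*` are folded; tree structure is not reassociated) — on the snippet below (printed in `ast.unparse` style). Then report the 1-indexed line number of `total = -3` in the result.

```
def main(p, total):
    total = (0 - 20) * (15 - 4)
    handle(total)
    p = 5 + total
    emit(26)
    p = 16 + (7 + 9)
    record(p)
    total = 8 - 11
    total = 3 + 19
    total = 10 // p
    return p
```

8

Transformed code:
def main(p, total):
    total = -220
    handle(total)
    p = 5 + total
    emit(26)
    p = 32
    record(p)
    total = -3
    total = 22
    total = 10 // p
    return p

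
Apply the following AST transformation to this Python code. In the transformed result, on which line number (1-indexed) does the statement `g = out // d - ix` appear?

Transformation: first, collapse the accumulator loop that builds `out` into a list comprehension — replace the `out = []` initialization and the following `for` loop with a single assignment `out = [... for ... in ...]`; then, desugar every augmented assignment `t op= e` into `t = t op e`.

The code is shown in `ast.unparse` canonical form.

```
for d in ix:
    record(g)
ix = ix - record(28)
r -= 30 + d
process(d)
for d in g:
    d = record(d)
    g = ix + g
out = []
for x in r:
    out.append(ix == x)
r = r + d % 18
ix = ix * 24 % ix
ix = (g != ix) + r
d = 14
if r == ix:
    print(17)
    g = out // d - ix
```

16

Transformed code:
for d in ix:
    record(g)
ix = ix - record(28)
r = r - (30 + d)
process(d)
for d in g:
    d = record(d)
    g = ix + g
out = [ix == x for x in r]
r = r + d % 18
ix = ix * 24 % ix
ix = (g != ix) + r
d = 14
if r == ix:
    print(17)
    g = out // d - ix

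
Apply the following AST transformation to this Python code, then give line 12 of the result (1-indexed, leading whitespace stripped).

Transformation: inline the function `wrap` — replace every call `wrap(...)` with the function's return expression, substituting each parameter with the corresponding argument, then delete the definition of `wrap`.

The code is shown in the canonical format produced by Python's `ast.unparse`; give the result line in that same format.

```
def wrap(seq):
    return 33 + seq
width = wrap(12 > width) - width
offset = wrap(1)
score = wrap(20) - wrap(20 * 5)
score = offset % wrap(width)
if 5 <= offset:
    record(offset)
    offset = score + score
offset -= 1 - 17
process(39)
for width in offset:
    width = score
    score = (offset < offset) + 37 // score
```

Transformed code:
width = 33 + (12 > width) - width
offset = 33 + 1
score = 33 + 20 - (33 + 20 * 5)
score = offset % (33 + width)
if 5 <= offset:
    record(offset)
    offset = score + score
offset -= 1 - 17
process(39)
for width in offset:
    width = score
    score = (offset < offset) + 37 // score

score = (offset < offset) + 37 // score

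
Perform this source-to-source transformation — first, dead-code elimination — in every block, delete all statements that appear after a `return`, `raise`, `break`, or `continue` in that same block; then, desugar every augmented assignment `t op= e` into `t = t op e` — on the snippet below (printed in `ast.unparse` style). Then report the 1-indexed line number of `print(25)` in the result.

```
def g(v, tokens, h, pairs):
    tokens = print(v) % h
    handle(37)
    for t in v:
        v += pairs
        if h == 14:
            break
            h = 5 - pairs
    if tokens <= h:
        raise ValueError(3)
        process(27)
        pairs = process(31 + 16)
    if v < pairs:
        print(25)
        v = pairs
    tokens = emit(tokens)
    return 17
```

Transformed code:
def g(v, tokens, h, pairs):
    tokens = print(v) % h
    handle(37)
    for t in v:
        v = v + pairs
        if h == 14:
            break
    if tokens <= h:
        raise ValueError(3)
    if v < pairs:
        print(25)
        v = pairs
    tokens = emit(tokens)
    return 17

11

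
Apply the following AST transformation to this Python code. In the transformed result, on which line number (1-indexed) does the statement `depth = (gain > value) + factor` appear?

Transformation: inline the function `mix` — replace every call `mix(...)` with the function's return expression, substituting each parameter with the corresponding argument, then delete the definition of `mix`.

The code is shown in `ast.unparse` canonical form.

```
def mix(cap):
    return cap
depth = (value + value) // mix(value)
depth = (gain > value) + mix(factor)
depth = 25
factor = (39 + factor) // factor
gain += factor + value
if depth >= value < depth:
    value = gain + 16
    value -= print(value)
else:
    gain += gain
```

Transformed code:
depth = (value + value) // value
depth = (gain > value) + factor
depth = 25
factor = (39 + factor) // factor
gain += factor + value
if depth >= value < depth:
    value = gain + 16
    value -= print(value)
else:
    gain += gain

2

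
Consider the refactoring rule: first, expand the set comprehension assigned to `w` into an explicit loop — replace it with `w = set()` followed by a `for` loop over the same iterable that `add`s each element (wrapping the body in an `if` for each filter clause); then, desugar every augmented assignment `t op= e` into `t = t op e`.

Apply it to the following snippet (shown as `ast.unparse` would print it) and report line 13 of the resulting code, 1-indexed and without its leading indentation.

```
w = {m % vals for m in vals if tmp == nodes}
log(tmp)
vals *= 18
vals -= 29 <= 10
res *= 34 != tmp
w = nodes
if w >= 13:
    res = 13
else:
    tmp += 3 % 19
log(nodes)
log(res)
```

Transformed code:
w = set()
for m in vals:
    if tmp == nodes:
        w.add(m % vals)
log(tmp)
vals = vals * 18
vals = vals - (29 <= 10)
res = res * (34 != tmp)
w = nodes
if w >= 13:
    res = 13
else:
    tmp = tmp + 3 % 19
log(nodes)
log(res)

tmp = tmp + 3 % 19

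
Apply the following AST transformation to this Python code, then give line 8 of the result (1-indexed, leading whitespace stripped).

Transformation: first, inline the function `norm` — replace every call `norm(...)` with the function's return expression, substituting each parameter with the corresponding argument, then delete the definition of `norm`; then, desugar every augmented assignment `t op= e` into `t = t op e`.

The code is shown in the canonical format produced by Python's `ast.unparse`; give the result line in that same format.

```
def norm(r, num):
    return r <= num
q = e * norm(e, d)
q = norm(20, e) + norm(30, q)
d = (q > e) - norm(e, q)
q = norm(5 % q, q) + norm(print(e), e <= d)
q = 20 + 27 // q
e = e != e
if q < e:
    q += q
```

q = q + q

Transformed code:
q = e * (e <= d)
q = (20 <= e) + (30 <= q)
d = (q > e) - (e <= q)
q = (5 % q <= q) + (print(e) <= (e <= d))
q = 20 + 27 // q
e = e != e
if q < e:
    q = q + q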